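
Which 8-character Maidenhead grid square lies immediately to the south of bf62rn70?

Latitude extended square 0; −1 → -1, wraps to 9, carry into subsquare.
Latitude subsquare n = 13; −1 → 12 = m.
The longitude characters are unchanged.

BF62rm79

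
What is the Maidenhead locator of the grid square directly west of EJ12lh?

EJ12kh

Longitude subsquare l = 11; −1 → 10 = k.
The latitude characters are unchanged.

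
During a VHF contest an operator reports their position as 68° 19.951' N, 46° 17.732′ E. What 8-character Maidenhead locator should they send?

Shift to the Maidenhead origin (180°W, 90°S): lon 226.29553, lat 158.33252.
Field: 226.29553/20 → 11 → L, 158.33252/10 → 15 → P; chars LP.
Square: 6.29553/2 → 3, 8.33252/1 → 8; chars 38.
Subsquare: 0.29553/0.0833333 → 3 → d, 0.33252/0.0416667 → 7 → h; chars dh.
Extended square: 0.04553/0.00833333 → 5, 0.04085/0.00416667 → 9; chars 59.

LP38dh59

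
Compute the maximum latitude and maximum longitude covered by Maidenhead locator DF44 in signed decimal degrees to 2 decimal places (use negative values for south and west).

-35.00, -110.00

Field D=3, F=5: +3·20° lon, +5·10° lat → SW at lon -120°, lat -40°.
Square 4, 4: +4·2° lon, +4·1° lat → SW at lon -112°, lat -36°.
Cell spans 2° lon × 1° lat. NE corner is SW corner plus one full cell.
latitude -35.00, longitude -110.00.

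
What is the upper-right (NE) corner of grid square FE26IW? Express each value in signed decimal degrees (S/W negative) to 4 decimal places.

-43.0417, -75.2500

Field F=5, E=4: +5·20° lon, +4·10° lat → SW at lon -80°, lat -50°.
Square 2, 6: +2·2° lon, +6·1° lat → SW at lon -76°, lat -44°.
Subsquare i=8, w=22: +8·0.0833333° lon, +22·0.0416667° lat → SW at lon -75.3333°, lat -43.0833°.
Cell spans 0.0833333° lon × 0.0416667° lat. NE corner is SW corner plus one full cell.
latitude -43.0417, longitude -75.2500.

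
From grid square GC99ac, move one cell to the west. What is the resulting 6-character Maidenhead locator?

GC89xc

Longitude subsquare a = 0; −1 → -1, wraps to 23 = x, carry into square.
Longitude square 9; −1 → 8.
The latitude characters are unchanged.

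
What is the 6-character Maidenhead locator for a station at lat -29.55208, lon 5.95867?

JG20xk

Shift to the Maidenhead origin (180°W, 90°S): lon 185.9587, lat 60.4479.
Field (20°×10°, letters A–R): lon ⌊185.9587/20⌋ = 9 → J; lat ⌊60.4479/10⌋ = 6 → G.
Square (2°×1°, digits 0–9): lon ⌊5.9587/2⌋ = 2; lat ⌊0.4479/1⌋ = 0.
Subsquare (5′×2.5′, letters a–x): lon ⌊1.9587/0.0833333⌋ = 23 → x; lat ⌊0.4479/0.0416667⌋ = 10 → k.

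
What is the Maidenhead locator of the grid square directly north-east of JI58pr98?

Longitude extended square 9; +1 → 10, wraps to 0, carry into subsquare.
Longitude subsquare p = 15; +1 → 16 = q.
Latitude extended square 8; +1 → 9.

JI58qr09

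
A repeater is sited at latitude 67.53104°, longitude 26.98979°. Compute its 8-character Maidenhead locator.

Add 180° to longitude and 90° to latitude: 206.98979, 157.53104.
Field: 206.98979/20 → 10 → K, 157.53104/10 → 15 → P; chars KP.
Square: 6.98979/2 → 3, 7.53104/1 → 7; chars 37.
Subsquare: 0.98979/0.0833333 → 11 → l, 0.53104/0.0416667 → 12 → m; chars lm.
Extended square: 0.07312/0.00833333 → 8, 0.03104/0.00416667 → 7; chars 87.

KP37lm87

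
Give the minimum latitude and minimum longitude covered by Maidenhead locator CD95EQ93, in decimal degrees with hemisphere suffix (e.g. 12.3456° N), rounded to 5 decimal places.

54.32083° S, 121.59167° W

Field C=2, D=3: +2·20° lon, +3·10° lat → SW at lon -140°, lat -60°.
Square 9, 5: +9·2° lon, +5·1° lat → SW at lon -122°, lat -55°.
Subsquare e=4, q=16: +4·0.0833333° lon, +16·0.0416667° lat → SW at lon -121.667°, lat -54.3333°.
Extended square 9, 3: +9·0.00833333° lon, +3·0.00416667° lat → SW at lon -121.592°, lat -54.3208°.
latitude 54.32083° S, longitude 121.59167° W.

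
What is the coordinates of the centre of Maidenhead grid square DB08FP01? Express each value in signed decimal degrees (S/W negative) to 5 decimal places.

-71.36875, -119.57917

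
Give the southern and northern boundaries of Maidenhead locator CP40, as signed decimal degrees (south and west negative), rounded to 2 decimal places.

60.00, 61.00

Field C=2, P=15: +2·20° lon, +15·10° lat → SW at lon -140°, lat 60°.
Square 4, 0: +4·2° lon, +0·1° lat → SW at lon -132°, lat 60°.
Cell spans 2° lon × 1° lat.
south 60.00, north 61.00.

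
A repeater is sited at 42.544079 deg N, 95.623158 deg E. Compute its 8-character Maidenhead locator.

NN72tn40

Shift to the Maidenhead origin (180°W, 90°S): lon 275.62316, lat 132.54408.
Field: lon ⌊275.62316/20⌋ = 13 → N; lat ⌊132.54408/10⌋ = 13 → N.
Square: lon ⌊15.62316/2⌋ = 7; lat ⌊2.54408/1⌋ = 2.
Subsquare: lon ⌊1.62316/0.0833333⌋ = 19 → t; lat ⌊0.54408/0.0416667⌋ = 13 → n.
Extended square: lon ⌊0.03982/0.00833333⌋ = 4; lat ⌊0.00241/0.00416667⌋ = 0.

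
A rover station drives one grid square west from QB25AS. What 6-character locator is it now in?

QB15xs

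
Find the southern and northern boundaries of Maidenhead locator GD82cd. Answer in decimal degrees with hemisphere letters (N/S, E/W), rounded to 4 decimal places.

57.8750° S, 57.8333° S

Field G=6, D=3: +6·20° lon, +3·10° lat → SW at lon -60°, lat -60°.
Square 8, 2: +8·2° lon, +2·1° lat → SW at lon -44°, lat -58°.
Subsquare c=2, d=3: +2·0.0833333° lon, +3·0.0416667° lat → SW at lon -43.8333°, lat -57.875°.
Cell spans 0.0833333° lon × 0.0416667° lat.
south 57.8750° S, north 57.8333° S.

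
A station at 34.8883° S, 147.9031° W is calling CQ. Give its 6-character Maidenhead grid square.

Shift to the Maidenhead origin (180°W, 90°S): lon 32.0969, lat 55.1117.
Field: lon ⌊32.0969/20⌋ = 1 → B; lat ⌊55.1117/10⌋ = 5 → F.
Square: lon ⌊12.0969/2⌋ = 6; lat ⌊5.1117/1⌋ = 5.
Subsquare: lon ⌊0.0969/0.0833333⌋ = 1 → b; lat ⌊0.1117/0.0416667⌋ = 2 → c.

BF65bc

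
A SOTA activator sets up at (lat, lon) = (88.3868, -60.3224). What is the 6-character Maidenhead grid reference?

FR98uj

Add 180° to longitude and 90° to latitude: 119.6776, 178.3868.
Field (20°×10°, letters A–R): 119.6776/20 → 5 → F, 178.3868/10 → 17 → R; chars FR.
Square (2°×1°, digits 0–9): 19.6776/2 → 9, 8.3868/1 → 8; chars 98.
Subsquare (5′×2.5′, letters a–x): 1.6776/0.0833333 → 20 → u, 0.3868/0.0416667 → 9 → j; chars uj.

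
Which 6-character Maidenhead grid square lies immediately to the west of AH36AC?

Longitude subsquare a = 0; −1 → -1, wraps to 23 = x, carry into square.
Longitude square 3; −1 → 2.
The latitude characters are unchanged.

AH26xc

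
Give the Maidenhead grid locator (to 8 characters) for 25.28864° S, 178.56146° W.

AG04rr20

Offset from 180°W / 90°S: lon 1.43854°, lat 64.71136°.
Field: 1.43854/20 → 0 → A, 64.71136/10 → 6 → G; chars AG.
Square: 1.43854/2 → 0, 4.71136/1 → 4; chars 04.
Subsquare: 1.43854/0.0833333 → 17 → r, 0.71136/0.0416667 → 17 → r; chars rr.
Extended square: 0.02187/0.00833333 → 2, 0.00303/0.00416667 → 0; chars 20.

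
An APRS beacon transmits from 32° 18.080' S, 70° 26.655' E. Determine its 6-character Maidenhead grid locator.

Offset from 180°W / 90°S: lon 250.4443°, lat 57.6987°.
Field (20°×10°, letters A–R): lon ⌊250.4443/20⌋ = 12 → M; lat ⌊57.6987/10⌋ = 5 → F.
Square (2°×1°, digits 0–9): lon ⌊10.4443/2⌋ = 5; lat ⌊7.6987/1⌋ = 7.
Subsquare (5′×2.5′, letters a–x): lon ⌊0.4443/0.0833333⌋ = 5 → f; lat ⌊0.6987/0.0416667⌋ = 16 → q.

MF57fq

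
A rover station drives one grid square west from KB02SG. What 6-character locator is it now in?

KB02rg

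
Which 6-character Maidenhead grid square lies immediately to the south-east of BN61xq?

Longitude subsquare x = 23; +1 → 24, wraps to 0 = a, carry into square.
Longitude square 6; +1 → 7.
Latitude subsquare q = 16; −1 → 15 = p.

BN71ap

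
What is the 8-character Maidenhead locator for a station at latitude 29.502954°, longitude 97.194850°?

Offset from 180°W / 90°S: lon 277.19485°, lat 119.50295°.
Field: lon ⌊277.19485/20⌋ = 13 → N; lat ⌊119.50295/10⌋ = 11 → L.
Square: lon ⌊17.19485/2⌋ = 8; lat ⌊9.50295/1⌋ = 9.
Subsquare: lon ⌊1.19485/0.0833333⌋ = 14 → o; lat ⌊0.50295/0.0416667⌋ = 12 → m.
Extended square: lon ⌊0.02818/0.00833333⌋ = 3; lat ⌊0.00295/0.00416667⌋ = 0.

NL89om30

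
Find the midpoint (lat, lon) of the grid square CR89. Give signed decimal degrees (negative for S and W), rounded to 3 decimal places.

89.500, -123.000

Field C=2, R=17: +2·20° lon, +17·10° lat → SW at lon -140°, lat 80°.
Square 8, 9: +8·2° lon, +9·1° lat → SW at lon -124°, lat 89°.
Cell spans 2° lon × 1° lat. Centre is SW corner plus half of each.
latitude 89.500, longitude -123.000.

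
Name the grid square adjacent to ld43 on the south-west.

LD32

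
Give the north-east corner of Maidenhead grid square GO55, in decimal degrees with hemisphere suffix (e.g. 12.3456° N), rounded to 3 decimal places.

56.000° N, 48.000° W

Field G=6, O=14: +6·20° lon, +14·10° lat → SW at lon -60°, lat 50°.
Square 5, 5: +5·2° lon, +5·1° lat → SW at lon -50°, lat 55°.
Cell spans 2° lon × 1° lat. NE corner is SW corner plus one full cell.
latitude 56.000° N, longitude 48.000° W.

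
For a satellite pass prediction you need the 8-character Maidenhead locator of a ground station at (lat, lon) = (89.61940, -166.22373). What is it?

Add 180° to longitude and 90° to latitude: 13.77627, 179.61940.
Field (20°×10°, letters A–R): lon ⌊13.77627/20⌋ = 0 → A; lat ⌊179.61940/10⌋ = 17 → R.
Square (2°×1°, digits 0–9): lon ⌊13.77627/2⌋ = 6; lat ⌊9.61940/1⌋ = 9.
Subsquare (5′×2.5′, letters a–x): lon ⌊1.77627/0.0833333⌋ = 21 → v; lat ⌊0.61940/0.0416667⌋ = 14 → o.
Extended square (30″×15″, digits 0–9): lon ⌊0.02627/0.00833333⌋ = 3; lat ⌊0.03607/0.00416667⌋ = 8.

AR69vo38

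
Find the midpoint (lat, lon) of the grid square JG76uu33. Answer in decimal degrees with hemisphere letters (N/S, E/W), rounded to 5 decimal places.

Field J=9, G=6: +9·20° lon, +6·10° lat → SW at lon 0°, lat -30°.
Square 7, 6: +7·2° lon, +6·1° lat → SW at lon 14°, lat -24°.
Subsquare u=20, u=20: +20·0.0833333° lon, +20·0.0416667° lat → SW at lon 15.6667°, lat -23.1667°.
Extended square 3, 3: +3·0.00833333° lon, +3·0.00416667° lat → SW at lon 15.6917°, lat -23.1542°.
Cell spans 0.00833333° lon × 0.00416667° lat. Centre is SW corner plus half of each.
latitude 23.15208° S, longitude 15.69583° E.

23.15208° S, 15.69583° E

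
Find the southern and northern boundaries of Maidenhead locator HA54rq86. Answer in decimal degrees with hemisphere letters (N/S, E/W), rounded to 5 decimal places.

85.30833° S, 85.30417° S

Field H=7, A=0: +7·20° lon, +0·10° lat → SW at lon -40°, lat -90°.
Square 5, 4: +5·2° lon, +4·1° lat → SW at lon -30°, lat -86°.
Subsquare r=17, q=16: +17·0.0833333° lon, +16·0.0416667° lat → SW at lon -28.5833°, lat -85.3333°.
Extended square 8, 6: +8·0.00833333° lon, +6·0.00416667° lat → SW at lon -28.5167°, lat -85.3083°.
Cell spans 0.00833333° lon × 0.00416667° lat.
south 85.30833° S, north 85.30417° S.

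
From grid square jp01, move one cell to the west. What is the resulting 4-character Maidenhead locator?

IP91

Longitude square 0; −1 → -1, wraps to 9, carry into field.
Longitude field J = 9; −1 → 8 = I.
The latitude characters are unchanged.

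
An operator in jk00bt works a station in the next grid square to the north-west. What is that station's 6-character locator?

JK00au

Longitude subsquare b = 1; −1 → 0 = a.
Latitude subsquare t = 19; +1 → 20 = u.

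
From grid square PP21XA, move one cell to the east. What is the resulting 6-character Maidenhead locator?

PP31aa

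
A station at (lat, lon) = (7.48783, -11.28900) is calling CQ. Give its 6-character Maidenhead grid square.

IJ47il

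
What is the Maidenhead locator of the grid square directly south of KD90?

Latitude square 0; −1 → -1, wraps to 9, carry into field.
Latitude field D = 3; −1 → 2 = C.
The longitude characters are unchanged.

KC99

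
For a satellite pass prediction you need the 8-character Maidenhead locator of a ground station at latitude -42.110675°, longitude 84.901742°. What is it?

NE27kv83

Offset from 180°W / 90°S: lon 264.90174°, lat 47.88932°.
Field: lon ⌊264.90174/20⌋ = 13 → N; lat ⌊47.88932/10⌋ = 4 → E.
Square: lon ⌊4.90174/2⌋ = 2; lat ⌊7.88932/1⌋ = 7.
Subsquare: lon ⌊0.90174/0.0833333⌋ = 10 → k; lat ⌊0.88932/0.0416667⌋ = 21 → v.
Extended square: lon ⌊0.06841/0.00833333⌋ = 8; lat ⌊0.01432/0.00416667⌋ = 3.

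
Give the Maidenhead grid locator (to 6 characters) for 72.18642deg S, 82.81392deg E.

NB17jt

Add 180° to longitude and 90° to latitude: 262.8139, 17.8136.
Field: lon ⌊262.8139/20⌋ = 13 → N; lat ⌊17.8136/10⌋ = 1 → B.
Square: lon ⌊2.8139/2⌋ = 1; lat ⌊7.8136/1⌋ = 7.
Subsquare: lon ⌊0.8139/0.0833333⌋ = 9 → j; lat ⌊0.8136/0.0416667⌋ = 19 → t.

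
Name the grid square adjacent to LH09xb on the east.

LH19ab

Longitude subsquare x = 23; +1 → 24, wraps to 0 = a, carry into square.
Longitude square 0; +1 → 1.
The latitude characters are unchanged.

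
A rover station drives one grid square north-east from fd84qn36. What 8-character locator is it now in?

FD84qn47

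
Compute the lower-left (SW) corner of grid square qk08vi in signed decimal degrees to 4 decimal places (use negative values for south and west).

18.3333, 141.7500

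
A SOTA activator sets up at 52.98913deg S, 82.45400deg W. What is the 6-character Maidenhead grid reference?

Shift to the Maidenhead origin (180°W, 90°S): lon 97.5460, lat 37.0109.
Field (20°×10°, letters A–R): lon ⌊97.5460/20⌋ = 4 → E; lat ⌊37.0109/10⌋ = 3 → D.
Square (2°×1°, digits 0–9): lon ⌊17.5460/2⌋ = 8; lat ⌊7.0109/1⌋ = 7.
Subsquare (5′×2.5′, letters a–x): lon ⌊1.5460/0.0833333⌋ = 18 → s; lat ⌊0.0109/0.0416667⌋ = 0 → a.

ED87sa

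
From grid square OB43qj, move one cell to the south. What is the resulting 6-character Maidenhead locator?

Latitude subsquare j = 9; −1 → 8 = i.
The longitude characters are unchanged.

OB43qi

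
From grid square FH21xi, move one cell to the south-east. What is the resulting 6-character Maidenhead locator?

FH31ah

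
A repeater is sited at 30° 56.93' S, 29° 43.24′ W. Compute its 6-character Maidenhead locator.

Offset from 180°W / 90°S: lon 150.2793°, lat 59.0512°.
Field: 150.2793/20 → 7 → H, 59.0512/10 → 5 → F; chars HF.
Square: 10.2793/2 → 5, 9.0512/1 → 9; chars 59.
Subsquare: 0.2793/0.0833333 → 3 → d, 0.0512/0.0416667 → 1 → b; chars db.

HF59db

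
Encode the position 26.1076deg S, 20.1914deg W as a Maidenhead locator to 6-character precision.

Shift to the Maidenhead origin (180°W, 90°S): lon 159.8086, lat 63.8924.
Field: 159.8086/20 → 7 → H, 63.8924/10 → 6 → G; chars HG.
Square: 19.8086/2 → 9, 3.8924/1 → 3; chars 93.
Subsquare: 1.8086/0.0833333 → 21 → v, 0.8924/0.0416667 → 21 → v; chars vv.

HG93vv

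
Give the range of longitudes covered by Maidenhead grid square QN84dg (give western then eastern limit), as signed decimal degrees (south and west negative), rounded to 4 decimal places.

156.2500, 156.3333

Field Q=16, N=13: +16·20° lon, +13·10° lat → SW at lon 140°, lat 40°.
Square 8, 4: +8·2° lon, +4·1° lat → SW at lon 156°, lat 44°.
Subsquare d=3, g=6: +3·0.0833333° lon, +6·0.0416667° lat → SW at lon 156.25°, lat 44.25°.
Cell spans 0.0833333° lon × 0.0416667° lat.
west 156.2500, east 156.3333.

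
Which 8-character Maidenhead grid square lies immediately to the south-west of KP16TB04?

KP16sb93

Longitude extended square 0; −1 → -1, wraps to 9, carry into subsquare.
Longitude subsquare t = 19; −1 → 18 = s.
Latitude extended square 4; −1 → 3.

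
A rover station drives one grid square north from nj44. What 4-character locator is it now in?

Latitude square 4; +1 → 5.
The longitude characters are unchanged.

NJ45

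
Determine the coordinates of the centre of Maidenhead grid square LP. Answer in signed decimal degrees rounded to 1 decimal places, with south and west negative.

65.0, 50.0

Field L=11, P=15: +11·20° lon, +15·10° lat → SW at lon 40°, lat 60°.
Cell spans 20° lon × 10° lat. Centre is SW corner plus half of each.
latitude 65.0, longitude 50.0.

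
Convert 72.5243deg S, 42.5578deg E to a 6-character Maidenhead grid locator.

Offset from 180°W / 90°S: lon 222.5578°, lat 17.4757°.
Field: lon ⌊222.5578/20⌋ = 11 → L; lat ⌊17.4757/10⌋ = 1 → B.
Square: lon ⌊2.5578/2⌋ = 1; lat ⌊7.4757/1⌋ = 7.
Subsquare: lon ⌊0.5578/0.0833333⌋ = 6 → g; lat ⌊0.4757/0.0416667⌋ = 11 → l.

LB17gl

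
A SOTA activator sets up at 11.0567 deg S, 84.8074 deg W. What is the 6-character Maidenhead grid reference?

Offset from 180°W / 90°S: lon 95.1926°, lat 78.9433°.
Field: 95.1926/20 → 4 → E, 78.9433/10 → 7 → H; chars EH.
Square: 15.1926/2 → 7, 8.9433/1 → 8; chars 78.
Subsquare: 1.1926/0.0833333 → 14 → o, 0.9433/0.0416667 → 22 → w; chars ow.

EH78ow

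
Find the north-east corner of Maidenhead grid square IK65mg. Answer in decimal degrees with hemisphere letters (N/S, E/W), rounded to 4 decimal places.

15.2917° N, 6.9167° W

Field I=8, K=10: +8·20° lon, +10·10° lat → SW at lon -20°, lat 10°.
Square 6, 5: +6·2° lon, +5·1° lat → SW at lon -8°, lat 15°.
Subsquare m=12, g=6: +12·0.0833333° lon, +6·0.0416667° lat → SW at lon -7°, lat 15.25°.
Cell spans 0.0833333° lon × 0.0416667° lat. NE corner is SW corner plus one full cell.
latitude 15.2917° N, longitude 6.9167° W.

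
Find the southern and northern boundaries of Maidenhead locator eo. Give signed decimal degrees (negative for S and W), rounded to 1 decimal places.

50.0, 60.0

Field E=4, O=14: +4·20° lon, +14·10° lat → SW at lon -100°, lat 50°.
Cell spans 20° lon × 10° lat.
south 50.0, north 60.0.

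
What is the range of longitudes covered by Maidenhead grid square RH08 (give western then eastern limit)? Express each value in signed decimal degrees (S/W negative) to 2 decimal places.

Field R=17, H=7: +17·20° lon, +7·10° lat → SW at lon 160°, lat -20°.
Square 0, 8: +0·2° lon, +8·1° lat → SW at lon 160°, lat -12°.
Cell spans 2° lon × 1° lat.
west 160.00, east 162.00.

160.00, 162.00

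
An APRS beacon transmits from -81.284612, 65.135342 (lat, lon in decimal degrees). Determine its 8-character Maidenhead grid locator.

Shift to the Maidenhead origin (180°W, 90°S): lon 245.13534, lat 8.71539.
Field: lon ⌊245.13534/20⌋ = 12 → M; lat ⌊8.71539/10⌋ = 0 → A.
Square: lon ⌊5.13534/2⌋ = 2; lat ⌊8.71539/1⌋ = 8.
Subsquare: lon ⌊1.13534/0.0833333⌋ = 13 → n; lat ⌊0.71539/0.0416667⌋ = 17 → r.
Extended square: lon ⌊0.05201/0.00833333⌋ = 6; lat ⌊0.00705/0.00416667⌋ = 1.

MA28nr61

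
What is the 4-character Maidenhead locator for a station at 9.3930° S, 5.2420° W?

II70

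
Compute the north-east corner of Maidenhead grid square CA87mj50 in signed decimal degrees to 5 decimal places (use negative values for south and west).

Field C=2, A=0: +2·20° lon, +0·10° lat → SW at lon -140°, lat -90°.
Square 8, 7: +8·2° lon, +7·1° lat → SW at lon -124°, lat -83°.
Subsquare m=12, j=9: +12·0.0833333° lon, +9·0.0416667° lat → SW at lon -123°, lat -82.625°.
Extended square 5, 0: +5·0.00833333° lon, +0·0.00416667° lat → SW at lon -122.958°, lat -82.625°.
Cell spans 0.00833333° lon × 0.00416667° lat. NE corner is SW corner plus one full cell.
latitude -82.62083, longitude -122.95000.

-82.62083, -122.95000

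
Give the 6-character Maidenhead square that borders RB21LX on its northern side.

RB22la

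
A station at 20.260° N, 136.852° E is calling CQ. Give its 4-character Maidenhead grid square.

Add 180° to longitude and 90° to latitude: 316.85, 110.26.
Field (20°×10°, letters A–R): 316.85/20 → 15 → P, 110.26/10 → 11 → L; chars PL.
Square (2°×1°, digits 0–9): 16.85/2 → 8, 0.26/1 → 0; chars 80.

PL80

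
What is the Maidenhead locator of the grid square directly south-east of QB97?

RB06

Longitude square 9; +1 → 10, wraps to 0, carry into field.
Longitude field Q = 16; +1 → 17 = R.
Latitude square 7; −1 → 6.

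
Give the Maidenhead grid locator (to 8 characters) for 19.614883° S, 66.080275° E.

MH30aj92

Offset from 180°W / 90°S: lon 246.08028°, lat 70.38512°.
Field: lon ⌊246.08028/20⌋ = 12 → M; lat ⌊70.38512/10⌋ = 7 → H.
Square: lon ⌊6.08028/2⌋ = 3; lat ⌊0.38512/1⌋ = 0.
Subsquare: lon ⌊0.08028/0.0833333⌋ = 0 → a; lat ⌊0.38512/0.0416667⌋ = 9 → j.
Extended square: lon ⌊0.08028/0.00833333⌋ = 9; lat ⌊0.01012/0.00416667⌋ = 2.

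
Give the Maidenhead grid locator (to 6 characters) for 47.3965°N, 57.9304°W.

Shift to the Maidenhead origin (180°W, 90°S): lon 122.0696, lat 137.3965.
Field: 122.0696/20 → 6 → G, 137.3965/10 → 13 → N; chars GN.
Square: 2.0696/2 → 1, 7.3965/1 → 7; chars 17.
Subsquare: 0.0696/0.0833333 → 0 → a, 0.3965/0.0416667 → 9 → j; chars aj.

GN17aj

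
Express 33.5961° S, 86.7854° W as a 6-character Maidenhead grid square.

EF66oj

Shift to the Maidenhead origin (180°W, 90°S): lon 93.2146, lat 56.4039.
Field: lon ⌊93.2146/20⌋ = 4 → E; lat ⌊56.4039/10⌋ = 5 → F.
Square: lon ⌊13.2146/2⌋ = 6; lat ⌊6.4039/1⌋ = 6.
Subsquare: lon ⌊1.2146/0.0833333⌋ = 14 → o; lat ⌊0.4039/0.0416667⌋ = 9 → j.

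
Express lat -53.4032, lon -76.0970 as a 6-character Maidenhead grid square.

FD16wo

Shift to the Maidenhead origin (180°W, 90°S): lon 103.9030, lat 36.5968.
Field: 103.9030/20 → 5 → F, 36.5968/10 → 3 → D; chars FD.
Square: 3.9030/2 → 1, 6.5968/1 → 6; chars 16.
Subsquare: 1.9030/0.0833333 → 22 → w, 0.5968/0.0416667 → 14 → o; chars wo.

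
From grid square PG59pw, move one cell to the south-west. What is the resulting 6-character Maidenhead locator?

PG59ov

Longitude subsquare p = 15; −1 → 14 = o.
Latitude subsquare w = 22; −1 → 21 = v.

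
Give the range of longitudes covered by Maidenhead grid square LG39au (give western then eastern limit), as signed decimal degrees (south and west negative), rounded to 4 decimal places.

Field L=11, G=6: +11·20° lon, +6·10° lat → SW at lon 40°, lat -30°.
Square 3, 9: +3·2° lon, +9·1° lat → SW at lon 46°, lat -21°.
Subsquare a=0, u=20: +0·0.0833333° lon, +20·0.0416667° lat → SW at lon 46°, lat -20.1667°.
Cell spans 0.0833333° lon × 0.0416667° lat.
west 46.0000, east 46.0833.

46.0000, 46.0833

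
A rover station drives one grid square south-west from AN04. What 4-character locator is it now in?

Longitude square 0; −1 → -1, wraps to 9, carry into field.
Longitude field A = 0; −1 → -1, wraps to 17 = R, wrapping around the antimeridian.
Latitude square 4; −1 → 3.

RN93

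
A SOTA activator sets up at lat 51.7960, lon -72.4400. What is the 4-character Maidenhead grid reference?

FO31

Add 180° to longitude and 90° to latitude: 107.56, 141.80.
Field: lon ⌊107.56/20⌋ = 5 → F; lat ⌊141.80/10⌋ = 14 → O.
Square: lon ⌊7.56/2⌋ = 3; lat ⌊1.80/1⌋ = 1.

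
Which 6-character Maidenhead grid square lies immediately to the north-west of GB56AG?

Longitude subsquare a = 0; −1 → -1, wraps to 23 = x, carry into square.
Longitude square 5; −1 → 4.
Latitude subsquare g = 6; +1 → 7 = h.

GB46xh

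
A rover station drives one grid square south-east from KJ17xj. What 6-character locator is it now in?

KJ27ai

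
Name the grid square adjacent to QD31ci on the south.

Latitude subsquare i = 8; −1 → 7 = h.
The longitude characters are unchanged.

QD31ch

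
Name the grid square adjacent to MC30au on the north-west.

MC20xv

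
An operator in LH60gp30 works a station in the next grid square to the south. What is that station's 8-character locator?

LH60go39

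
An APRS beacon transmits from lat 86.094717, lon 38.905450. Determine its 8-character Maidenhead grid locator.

Offset from 180°W / 90°S: lon 218.90545°, lat 176.09472°.
Field: lon ⌊218.90545/20⌋ = 10 → K; lat ⌊176.09472/10⌋ = 17 → R.
Square: lon ⌊18.90545/2⌋ = 9; lat ⌊6.09472/1⌋ = 6.
Subsquare: lon ⌊0.90545/0.0833333⌋ = 10 → k; lat ⌊0.09472/0.0416667⌋ = 2 → c.
Extended square: lon ⌊0.07212/0.00833333⌋ = 8; lat ⌊0.01138/0.00416667⌋ = 2.

KR96kc82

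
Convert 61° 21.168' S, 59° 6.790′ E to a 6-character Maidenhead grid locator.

Offset from 180°W / 90°S: lon 239.1132°, lat 28.6472°.
Field (20°×10°, letters A–R): 239.1132/20 → 11 → L, 28.6472/10 → 2 → C; chars LC.
Square (2°×1°, digits 0–9): 19.1132/2 → 9, 8.6472/1 → 8; chars 98.
Subsquare (5′×2.5′, letters a–x): 1.1132/0.0833333 → 13 → n, 0.6472/0.0416667 → 15 → p; chars np.

LC98np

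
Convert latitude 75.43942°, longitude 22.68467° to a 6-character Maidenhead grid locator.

KQ15ik

Offset from 180°W / 90°S: lon 202.6847°, lat 165.4394°.
Field: 202.6847/20 → 10 → K, 165.4394/10 → 16 → Q; chars KQ.
Square: 2.6847/2 → 1, 5.4394/1 → 5; chars 15.
Subsquare: 0.6847/0.0833333 → 8 → i, 0.4394/0.0416667 → 10 → k; chars ik.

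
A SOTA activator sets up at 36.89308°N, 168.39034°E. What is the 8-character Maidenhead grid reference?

RM46ev64

Add 180° to longitude and 90° to latitude: 348.39034, 126.89308.
Field (20°×10°, letters A–R): lon ⌊348.39034/20⌋ = 17 → R; lat ⌊126.89308/10⌋ = 12 → M.
Square (2°×1°, digits 0–9): lon ⌊8.39034/2⌋ = 4; lat ⌊6.89308/1⌋ = 6.
Subsquare (5′×2.5′, letters a–x): lon ⌊0.39034/0.0833333⌋ = 4 → e; lat ⌊0.89308/0.0416667⌋ = 21 → v.
Extended square (30″×15″, digits 0–9): lon ⌊0.05701/0.00833333⌋ = 6; lat ⌊0.01808/0.00416667⌋ = 4.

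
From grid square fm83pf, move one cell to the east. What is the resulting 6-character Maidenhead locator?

Longitude subsquare p = 15; +1 → 16 = q.
The latitude characters are unchanged.

FM83qf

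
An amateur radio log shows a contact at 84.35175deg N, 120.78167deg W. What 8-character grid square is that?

CR94oi64

Offset from 180°W / 90°S: lon 59.21833°, lat 174.35175°.
Field (20°×10°, letters A–R): 59.21833/20 → 2 → C, 174.35175/10 → 17 → R; chars CR.
Square (2°×1°, digits 0–9): 19.21833/2 → 9, 4.35175/1 → 4; chars 94.
Subsquare (5′×2.5′, letters a–x): 1.21833/0.0833333 → 14 → o, 0.35175/0.0416667 → 8 → i; chars oi.
Extended square (30″×15″, digits 0–9): 0.05166/0.00833333 → 6, 0.01842/0.00416667 → 4; chars 64.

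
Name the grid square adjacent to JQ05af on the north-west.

IQ95xg

Longitude subsquare a = 0; −1 → -1, wraps to 23 = x, carry into square.
Longitude square 0; −1 → -1, wraps to 9, carry into field.
Longitude field J = 9; −1 → 8 = I.
Latitude subsquare f = 5; +1 → 6 = g.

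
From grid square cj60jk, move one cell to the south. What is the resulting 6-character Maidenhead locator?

CJ60jj

Latitude subsquare k = 10; −1 → 9 = j.
The longitude characters are unchanged.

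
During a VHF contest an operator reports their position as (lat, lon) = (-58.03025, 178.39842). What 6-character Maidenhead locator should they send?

RD91ex

Offset from 180°W / 90°S: lon 358.3984°, lat 31.9697°.
Field: lon ⌊358.3984/20⌋ = 17 → R; lat ⌊31.9697/10⌋ = 3 → D.
Square: lon ⌊18.3984/2⌋ = 9; lat ⌊1.9697/1⌋ = 1.
Subsquare: lon ⌊0.3984/0.0833333⌋ = 4 → e; lat ⌊0.9697/0.0416667⌋ = 23 → x.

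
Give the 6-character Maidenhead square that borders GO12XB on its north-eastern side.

Longitude subsquare x = 23; +1 → 24, wraps to 0 = a, carry into square.
Longitude square 1; +1 → 2.
Latitude subsquare b = 1; +1 → 2 = c.

GO22ac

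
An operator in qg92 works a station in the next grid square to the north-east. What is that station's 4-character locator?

RG03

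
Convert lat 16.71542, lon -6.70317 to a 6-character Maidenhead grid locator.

Add 180° to longitude and 90° to latitude: 173.2968, 106.7154.
Field: 173.2968/20 → 8 → I, 106.7154/10 → 10 → K; chars IK.
Square: 13.2968/2 → 6, 6.7154/1 → 6; chars 66.
Subsquare: 1.2968/0.0833333 → 15 → p, 0.7154/0.0416667 → 17 → r; chars pr.

IK66pr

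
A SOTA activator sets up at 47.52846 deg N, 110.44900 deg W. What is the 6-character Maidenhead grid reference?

DN47sm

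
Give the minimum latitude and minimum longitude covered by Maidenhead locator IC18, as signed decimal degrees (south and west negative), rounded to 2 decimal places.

Field I=8, C=2: +8·20° lon, +2·10° lat → SW at lon -20°, lat -70°.
Square 1, 8: +1·2° lon, +8·1° lat → SW at lon -18°, lat -62°.
latitude -62.00, longitude -18.00.

-62.00, -18.00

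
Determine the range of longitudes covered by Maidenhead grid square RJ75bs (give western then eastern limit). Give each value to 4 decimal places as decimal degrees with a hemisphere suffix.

174.0833° E, 174.1667° E

Field R=17, J=9: +17·20° lon, +9·10° lat → SW at lon 160°, lat 0°.
Square 7, 5: +7·2° lon, +5·1° lat → SW at lon 174°, lat 5°.
Subsquare b=1, s=18: +1·0.0833333° lon, +18·0.0416667° lat → SW at lon 174.083°, lat 5.75°.
Cell spans 0.0833333° lon × 0.0416667° lat.
west 174.0833° E, east 174.1667° E.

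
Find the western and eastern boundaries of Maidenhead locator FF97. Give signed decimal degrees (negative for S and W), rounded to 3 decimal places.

-62.000, -60.000

Field F=5, F=5: +5·20° lon, +5·10° lat → SW at lon -80°, lat -40°.
Square 9, 7: +9·2° lon, +7·1° lat → SW at lon -62°, lat -33°.
Cell spans 2° lon × 1° lat.
west -62.000, east -60.000.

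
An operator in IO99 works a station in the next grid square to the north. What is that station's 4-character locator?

Latitude square 9; +1 → 10, wraps to 0, carry into field.
Latitude field O = 14; +1 → 15 = P.
The longitude characters are unchanged.

IP90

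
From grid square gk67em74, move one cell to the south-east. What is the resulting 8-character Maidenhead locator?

GK67em83

Longitude extended square 7; +1 → 8.
Latitude extended square 4; −1 → 3.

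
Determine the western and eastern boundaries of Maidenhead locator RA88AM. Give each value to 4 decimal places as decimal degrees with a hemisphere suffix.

176.0000° E, 176.0833° E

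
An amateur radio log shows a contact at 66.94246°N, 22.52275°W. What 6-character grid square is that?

HP86rw

Add 180° to longitude and 90° to latitude: 157.4772, 156.9425.
Field: 157.4772/20 → 7 → H, 156.9425/10 → 15 → P; chars HP.
Square: 17.4772/2 → 8, 6.9425/1 → 6; chars 86.
Subsquare: 1.4772/0.0833333 → 17 → r, 0.9425/0.0416667 → 22 → w; chars rw.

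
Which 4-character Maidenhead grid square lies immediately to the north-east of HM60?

Longitude square 6; +1 → 7.
Latitude square 0; +1 → 1.

HM71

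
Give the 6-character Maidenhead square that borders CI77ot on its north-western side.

Longitude subsquare o = 14; −1 → 13 = n.
Latitude subsquare t = 19; +1 → 20 = u.

CI77nu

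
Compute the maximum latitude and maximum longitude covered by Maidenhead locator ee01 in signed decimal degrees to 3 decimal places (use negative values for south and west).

Field E=4, E=4: +4·20° lon, +4·10° lat → SW at lon -100°, lat -50°.
Square 0, 1: +0·2° lon, +1·1° lat → SW at lon -100°, lat -49°.
Cell spans 2° lon × 1° lat. NE corner is SW corner plus one full cell.
latitude -48.000, longitude -98.000.

-48.000, -98.000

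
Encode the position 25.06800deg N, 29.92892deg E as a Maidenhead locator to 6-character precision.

Add 180° to longitude and 90° to latitude: 209.9289, 115.0680.
Field: 209.9289/20 → 10 → K, 115.0680/10 → 11 → L; chars KL.
Square: 9.9289/2 → 4, 5.0680/1 → 5; chars 45.
Subsquare: 1.9289/0.0833333 → 23 → x, 0.0680/0.0416667 → 1 → b; chars xb.

KL45xb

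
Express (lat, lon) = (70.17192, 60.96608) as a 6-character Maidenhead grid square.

MQ00le

Offset from 180°W / 90°S: lon 240.9661°, lat 160.1719°.
Field: 240.9661/20 → 12 → M, 160.1719/10 → 16 → Q; chars MQ.
Square: 0.9661/2 → 0, 0.1719/1 → 0; chars 00.
Subsquare: 0.9661/0.0833333 → 11 → l, 0.1719/0.0416667 → 4 → e; chars le.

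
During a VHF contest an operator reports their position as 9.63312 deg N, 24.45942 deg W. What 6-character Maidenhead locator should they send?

Shift to the Maidenhead origin (180°W, 90°S): lon 155.5406, lat 99.6331.
Field: lon ⌊155.5406/20⌋ = 7 → H; lat ⌊99.6331/10⌋ = 9 → J.
Square: lon ⌊15.5406/2⌋ = 7; lat ⌊9.6331/1⌋ = 9.
Subsquare: lon ⌊1.5406/0.0833333⌋ = 18 → s; lat ⌊0.6331/0.0416667⌋ = 15 → p.

HJ79sp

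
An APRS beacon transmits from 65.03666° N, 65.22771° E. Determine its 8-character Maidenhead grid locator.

MP25oa78

Add 180° to longitude and 90° to latitude: 245.22771, 155.03666.
Field: lon ⌊245.22771/20⌋ = 12 → M; lat ⌊155.03666/10⌋ = 15 → P.
Square: lon ⌊5.22771/2⌋ = 2; lat ⌊5.03666/1⌋ = 5.
Subsquare: lon ⌊1.22771/0.0833333⌋ = 14 → o; lat ⌊0.03666/0.0416667⌋ = 0 → a.
Extended square: lon ⌊0.06104/0.00833333⌋ = 7; lat ⌊0.03666/0.00416667⌋ = 8.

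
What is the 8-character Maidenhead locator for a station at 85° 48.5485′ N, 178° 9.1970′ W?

AR05wt14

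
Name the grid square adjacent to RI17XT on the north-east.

RI27au

Longitude subsquare x = 23; +1 → 24, wraps to 0 = a, carry into square.
Longitude square 1; +1 → 2.
Latitude subsquare t = 19; +1 → 20 = u.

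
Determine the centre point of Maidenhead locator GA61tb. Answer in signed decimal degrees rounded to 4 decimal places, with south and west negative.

-88.9375, -46.3750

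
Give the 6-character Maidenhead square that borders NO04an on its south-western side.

Longitude subsquare a = 0; −1 → -1, wraps to 23 = x, carry into square.
Longitude square 0; −1 → -1, wraps to 9, carry into field.
Longitude field N = 13; −1 → 12 = M.
Latitude subsquare n = 13; −1 → 12 = m.

MO94xm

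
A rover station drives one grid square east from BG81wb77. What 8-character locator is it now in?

Longitude extended square 7; +1 → 8.
The latitude characters are unchanged.

BG81wb87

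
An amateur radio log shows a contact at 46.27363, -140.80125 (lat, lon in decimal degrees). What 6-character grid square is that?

Add 180° to longitude and 90° to latitude: 39.1987, 136.2736.
Field: 39.1987/20 → 1 → B, 136.2736/10 → 13 → N; chars BN.
Square: 19.1987/2 → 9, 6.2736/1 → 6; chars 96.
Subsquare: 1.1987/0.0833333 → 14 → o, 0.2736/0.0416667 → 6 → g; chars og.

BN96og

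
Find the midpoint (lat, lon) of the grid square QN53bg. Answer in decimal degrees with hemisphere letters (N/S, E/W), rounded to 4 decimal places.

Field Q=16, N=13: +16·20° lon, +13·10° lat → SW at lon 140°, lat 40°.
Square 5, 3: +5·2° lon, +3·1° lat → SW at lon 150°, lat 43°.
Subsquare b=1, g=6: +1·0.0833333° lon, +6·0.0416667° lat → SW at lon 150.083°, lat 43.25°.
Cell spans 0.0833333° lon × 0.0416667° lat. Centre is SW corner plus half of each.
latitude 43.2708° N, longitude 150.1250° E.

43.2708° N, 150.1250° E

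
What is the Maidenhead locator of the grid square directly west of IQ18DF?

Longitude subsquare d = 3; −1 → 2 = c.
The latitude characters are unchanged.

IQ18cf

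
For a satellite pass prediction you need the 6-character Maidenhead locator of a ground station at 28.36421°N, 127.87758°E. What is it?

PL38wi

Shift to the Maidenhead origin (180°W, 90°S): lon 307.8776, lat 118.3642.
Field: lon ⌊307.8776/20⌋ = 15 → P; lat ⌊118.3642/10⌋ = 11 → L.
Square: lon ⌊7.8776/2⌋ = 3; lat ⌊8.3642/1⌋ = 8.
Subsquare: lon ⌊1.8776/0.0833333⌋ = 22 → w; lat ⌊0.3642/0.0416667⌋ = 8 → i.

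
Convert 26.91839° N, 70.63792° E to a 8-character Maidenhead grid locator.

ML56hw60

Add 180° to longitude and 90° to latitude: 250.63792, 116.91839.
Field: 250.63792/20 → 12 → M, 116.91839/10 → 11 → L; chars ML.
Square: 10.63792/2 → 5, 6.91839/1 → 6; chars 56.
Subsquare: 0.63792/0.0833333 → 7 → h, 0.91839/0.0416667 → 22 → w; chars hw.
Extended square: 0.05459/0.00833333 → 6, 0.00172/0.00416667 → 0; chars 60.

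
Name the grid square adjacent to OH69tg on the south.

OH69tf

Latitude subsquare g = 6; −1 → 5 = f.
The longitude characters are unchanged.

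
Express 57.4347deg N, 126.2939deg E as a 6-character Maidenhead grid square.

Add 180° to longitude and 90° to latitude: 306.2939, 147.4347.
Field (20°×10°, letters A–R): 306.2939/20 → 15 → P, 147.4347/10 → 14 → O; chars PO.
Square (2°×1°, digits 0–9): 6.2939/2 → 3, 7.4347/1 → 7; chars 37.
Subsquare (5′×2.5′, letters a–x): 0.2939/0.0833333 → 3 → d, 0.4347/0.0416667 → 10 → k; chars dk.

PO37dk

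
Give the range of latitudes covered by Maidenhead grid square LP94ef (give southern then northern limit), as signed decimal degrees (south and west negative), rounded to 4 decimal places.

64.2083, 64.2500

Field L=11, P=15: +11·20° lon, +15·10° lat → SW at lon 40°, lat 60°.
Square 9, 4: +9·2° lon, +4·1° lat → SW at lon 58°, lat 64°.
Subsquare e=4, f=5: +4·0.0833333° lon, +5·0.0416667° lat → SW at lon 58.3333°, lat 64.2083°.
Cell spans 0.0833333° lon × 0.0416667° lat.
south 64.2083, north 64.2500.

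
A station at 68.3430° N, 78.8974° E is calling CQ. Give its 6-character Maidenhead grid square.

Add 180° to longitude and 90° to latitude: 258.8974, 158.3430.
Field: lon ⌊258.8974/20⌋ = 12 → M; lat ⌊158.3430/10⌋ = 15 → P.
Square: lon ⌊18.8974/2⌋ = 9; lat ⌊8.3430/1⌋ = 8.
Subsquare: lon ⌊0.8974/0.0833333⌋ = 10 → k; lat ⌊0.3430/0.0416667⌋ = 8 → i.

MP98ki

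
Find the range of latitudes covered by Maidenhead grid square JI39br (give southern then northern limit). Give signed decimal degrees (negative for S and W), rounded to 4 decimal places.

Field J=9, I=8: +9·20° lon, +8·10° lat → SW at lon 0°, lat -10°.
Square 3, 9: +3·2° lon, +9·1° lat → SW at lon 6°, lat -1°.
Subsquare b=1, r=17: +1·0.0833333° lon, +17·0.0416667° lat → SW at lon 6.08333°, lat -0.291667°.
Cell spans 0.0833333° lon × 0.0416667° lat.
south -0.2917, north -0.2500.

-0.2917, -0.2500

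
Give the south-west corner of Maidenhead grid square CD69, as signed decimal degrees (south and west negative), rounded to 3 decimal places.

-51.000, -128.000

Field C=2, D=3: +2·20° lon, +3·10° lat → SW at lon -140°, lat -60°.
Square 6, 9: +6·2° lon, +9·1° lat → SW at lon -128°, lat -51°.
latitude -51.000, longitude -128.000.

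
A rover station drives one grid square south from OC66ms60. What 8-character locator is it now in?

Latitude extended square 0; −1 → -1, wraps to 9, carry into subsquare.
Latitude subsquare s = 18; −1 → 17 = r.
The longitude characters are unchanged.

OC66mr69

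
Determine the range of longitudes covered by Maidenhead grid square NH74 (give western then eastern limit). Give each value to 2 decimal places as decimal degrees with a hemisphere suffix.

94.00° E, 96.00° E

Field N=13, H=7: +13·20° lon, +7·10° lat → SW at lon 80°, lat -20°.
Square 7, 4: +7·2° lon, +4·1° lat → SW at lon 94°, lat -16°.
Cell spans 2° lon × 1° lat.
west 94.00° E, east 96.00° E.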